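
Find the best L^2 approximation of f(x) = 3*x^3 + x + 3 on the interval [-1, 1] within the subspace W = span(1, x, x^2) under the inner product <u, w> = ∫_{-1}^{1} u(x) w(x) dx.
g(x) = 14*x/5 + 3

The best approximation g ∈ W is the orthogonal projection of f onto W. Writing g = a_0 + a_1 x + a_2 x^2, the coefficients solve the normal equations G · a = b where
  G_{ij} = <φ_i, φ_j> and b_i = <f, φ_i>, with φ_0 = 1, φ_1 = x, φ_2 = x^2.
G =
  [2, 0, 2/3]
  [0, 2/3, 0]
  [2/3, 0, 2/5],
b = (6, 28/15, 2).
Solving gives a_0 = 3, a_1 = 14/5, a_2 = 0, so
  g(x) = 14*x/5 + 3.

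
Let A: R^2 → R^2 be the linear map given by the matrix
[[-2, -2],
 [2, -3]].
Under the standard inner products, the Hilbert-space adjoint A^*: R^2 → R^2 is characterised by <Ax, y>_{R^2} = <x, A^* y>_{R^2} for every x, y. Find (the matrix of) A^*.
A^* = A^T =
[[-2, 2],
 [-2, -3]]

For real matrices with standard dot products, the defining identity <Ax, y> = <x, A^* y> gives (Ax)^T y = x^T (A^*) y, i.e. x^T A^T y = x^T (A^*) y. Since this holds for all x, y, we must have A^* = A^T. Therefore
A^* =
[[-2, 2],
 [-2, -3]].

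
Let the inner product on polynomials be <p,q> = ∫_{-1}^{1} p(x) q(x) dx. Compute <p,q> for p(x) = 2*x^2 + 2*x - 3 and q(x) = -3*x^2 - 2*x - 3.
<p,q> = 224/15

Expand the product: p(x)·q(x) = -6*x^4 - 10*x^3 - x^2 + 9.
∫_{-1}^{1} of each monomial x^k gives [2/(k+1) if k even, 0 if k odd]. Integrating term-by-term (or equivalently evaluating the antiderivative F(x) = -6*x^5/5 - 5*x^4/2 - x^3/3 + 9*x at the endpoints):
  F(1) − F(−1) = 149/30 − (-299/30) = 224/15.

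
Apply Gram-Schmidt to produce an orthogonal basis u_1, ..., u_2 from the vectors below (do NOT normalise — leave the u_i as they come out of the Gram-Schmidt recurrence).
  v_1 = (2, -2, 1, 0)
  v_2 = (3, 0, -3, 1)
Orthogonal basis:
  u_1 = (2, -2, 1, 0)
  u_2 = (7/3, 2/3, -10/3, 1)

Apply the Gram-Schmidt recurrence
  u_1 = v_1
  u_i = v_i − Σ_{j<i} ((v_i · u_j) / (u_j · u_j)) · u_j.

Step by step this gives:
  u_1 = (2, -2, 1, 0)
  u_2 = (7/3, 2/3, -10/3, 1)

Orthogonality check:
  u_2 · u_1 = 0 (should be 0)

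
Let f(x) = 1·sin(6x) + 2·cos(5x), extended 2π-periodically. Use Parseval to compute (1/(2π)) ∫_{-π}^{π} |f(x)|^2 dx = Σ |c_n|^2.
Σ |c_n|^2 = 5/2

Expand |f|^2 and use orthogonality of {sin(nx), cos(mx)} on [-π, π]:
  ∫_{-π}^{π} sin(nx)^2 dx = π, ∫ cos(mx)^2 dx = π, and cross terms integrate to 0.
So ∫_{-π}^{π} f(x)^2 dx = 1^2 · π + 2^2 · π = (1 + 4)π.
Divide by 2π: (1 + 4)/2 = 5/2.
By Parseval, this equals Σ |c_n|^2.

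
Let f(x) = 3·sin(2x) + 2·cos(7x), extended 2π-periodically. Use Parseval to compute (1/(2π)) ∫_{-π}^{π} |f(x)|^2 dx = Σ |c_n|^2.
Σ |c_n|^2 = 13/2

Expand |f|^2 and use orthogonality of {sin(nx), cos(mx)} on [-π, π]:
  ∫_{-π}^{π} sin(nx)^2 dx = π, ∫ cos(mx)^2 dx = π, and cross terms integrate to 0.
So ∫_{-π}^{π} f(x)^2 dx = 3^2 · π + 2^2 · π = (9 + 4)π.
Divide by 2π: (9 + 4)/2 = 13/2.
By Parseval, this equals Σ |c_n|^2.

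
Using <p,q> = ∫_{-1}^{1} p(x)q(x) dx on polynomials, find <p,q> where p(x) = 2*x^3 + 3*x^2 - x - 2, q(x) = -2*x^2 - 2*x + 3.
<p,q> = -6

Expand the product: p(x)·q(x) = -4*x^5 - 10*x^4 + 2*x^3 + 15*x^2 + x - 6.
∫_{-1}^{1} of each monomial x^k gives [2/(k+1) if k even, 0 if k odd]. Integrating term-by-term (or equivalently evaluating the antiderivative F(x) = -2*x^6/3 - 2*x^5 + x^4/2 + 5*x^3 + x^2/2 - 6*x at the endpoints):
  F(1) − F(−1) = -8/3 − (10/3) = -6.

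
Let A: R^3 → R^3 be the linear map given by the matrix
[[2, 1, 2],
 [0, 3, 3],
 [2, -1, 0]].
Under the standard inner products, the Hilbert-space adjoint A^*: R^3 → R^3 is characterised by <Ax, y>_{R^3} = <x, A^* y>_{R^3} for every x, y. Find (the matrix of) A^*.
A^* = A^T =
[[2, 0, 2],
 [1, 3, -1],
 [2, 3, 0]]

For real matrices with standard dot products, the defining identity <Ax, y> = <x, A^* y> gives (Ax)^T y = x^T (A^*) y, i.e. x^T A^T y = x^T (A^*) y. Since this holds for all x, y, we must have A^* = A^T. Therefore
A^* =
[[2, 0, 2],
 [1, 3, -1],
 [2, 3, 0]].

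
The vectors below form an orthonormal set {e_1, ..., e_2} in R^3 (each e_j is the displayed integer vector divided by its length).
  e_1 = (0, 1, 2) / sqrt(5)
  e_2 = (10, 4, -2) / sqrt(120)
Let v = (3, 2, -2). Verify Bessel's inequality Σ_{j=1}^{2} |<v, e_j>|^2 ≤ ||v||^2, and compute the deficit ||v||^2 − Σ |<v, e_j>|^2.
Σ |<v, e_j>|^2 = 31/2; ||v||^2 = 17; deficit = 3/2

Write each e_j = u_j / sqrt(<u_j, u_j>) where u_j is the displayed integer vector. Then <v, e_j> = <v, u_j> / sqrt(<u_j, u_j>), so |<v, e_j>|^2 = <v, u_j>^2 / <u_j, u_j>.
Coefficients: <v, e_1> = -2/sqrt(5), <v, e_2> = 42/sqrt(120).
Square and sum: Σ |<v, e_j>|^2 = 31/2.
Compute ||v||^2 = v·v = 17.
Deficit = 17 − 31/2 = 3/2 ≥ 0, confirming Bessel's inequality. (The deficit equals ||v − Σ <v,e_j> e_j||^2, the squared distance from v to span{e_j}.)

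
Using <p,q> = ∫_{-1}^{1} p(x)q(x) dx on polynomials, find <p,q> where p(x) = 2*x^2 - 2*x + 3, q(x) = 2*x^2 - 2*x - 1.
<p,q> = 14/15

Expand the product: p(x)·q(x) = 4*x^4 - 8*x^3 + 8*x^2 - 4*x - 3.
∫_{-1}^{1} of each monomial x^k gives [2/(k+1) if k even, 0 if k odd]. Integrating term-by-term (or equivalently evaluating the antiderivative F(x) = 4*x^5/5 - 2*x^4 + 8*x^3/3 - 2*x^2 - 3*x at the endpoints):
  F(1) − F(−1) = -53/15 − (-67/15) = 14/15.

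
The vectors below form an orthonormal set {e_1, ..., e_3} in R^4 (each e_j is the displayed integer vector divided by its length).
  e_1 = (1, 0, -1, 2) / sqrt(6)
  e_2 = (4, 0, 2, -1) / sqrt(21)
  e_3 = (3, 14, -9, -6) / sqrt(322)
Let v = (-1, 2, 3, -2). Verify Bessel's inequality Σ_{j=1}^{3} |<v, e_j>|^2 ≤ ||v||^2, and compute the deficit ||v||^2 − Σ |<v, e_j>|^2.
Σ |<v, e_j>|^2 = 270/23; ||v||^2 = 18; deficit = 144/23

Write each e_j = u_j / sqrt(<u_j, u_j>) where u_j is the displayed integer vector. Then <v, e_j> = <v, u_j> / sqrt(<u_j, u_j>), so |<v, e_j>|^2 = <v, u_j>^2 / <u_j, u_j>.
Coefficients: <v, e_1> = -8/sqrt(6), <v, e_2> = 4/sqrt(21), <v, e_3> = 10/sqrt(322).
Square and sum: Σ |<v, e_j>|^2 = 270/23.
Compute ||v||^2 = v·v = 18.
Deficit = 18 − 270/23 = 144/23 ≥ 0, confirming Bessel's inequality. (The deficit equals ||v − Σ <v,e_j> e_j||^2, the squared distance from v to span{e_j}.)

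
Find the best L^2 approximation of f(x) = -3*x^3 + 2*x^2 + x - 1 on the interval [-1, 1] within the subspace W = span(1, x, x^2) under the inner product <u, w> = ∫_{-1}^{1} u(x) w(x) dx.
g(x) = 2*x^2 - 4*x/5 - 1

The best approximation g ∈ W is the orthogonal projection of f onto W. Writing g = a_0 + a_1 x + a_2 x^2, the coefficients solve the normal equations G · a = b where
  G_{ij} = <φ_i, φ_j> and b_i = <f, φ_i>, with φ_0 = 1, φ_1 = x, φ_2 = x^2.
G =
  [2, 0, 2/3]
  [0, 2/3, 0]
  [2/3, 0, 2/5],
b = (-2/3, -8/15, 2/15).
Solving gives a_0 = -1, a_1 = -4/5, a_2 = 2, so
  g(x) = 2*x^2 - 4*x/5 - 1.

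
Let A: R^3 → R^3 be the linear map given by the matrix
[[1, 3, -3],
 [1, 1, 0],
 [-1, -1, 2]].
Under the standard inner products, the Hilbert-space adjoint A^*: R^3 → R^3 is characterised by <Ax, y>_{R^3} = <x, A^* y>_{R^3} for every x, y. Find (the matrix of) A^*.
A^* = A^T =
[[1, 1, -1],
 [3, 1, -1],
 [-3, 0, 2]]

For real matrices with standard dot products, the defining identity <Ax, y> = <x, A^* y> gives (Ax)^T y = x^T (A^*) y, i.e. x^T A^T y = x^T (A^*) y. Since this holds for all x, y, we must have A^* = A^T. Therefore
A^* =
[[1, 1, -1],
 [3, 1, -1],
 [-3, 0, 2]].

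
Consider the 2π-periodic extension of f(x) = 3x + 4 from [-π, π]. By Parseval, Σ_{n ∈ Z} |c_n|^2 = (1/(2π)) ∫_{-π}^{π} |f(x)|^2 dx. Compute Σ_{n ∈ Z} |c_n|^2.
Σ |c_n|^2 = 3π^2 + 16

Expand and integrate term by term over [-π, π]:
  ∫ (3x)^2 dx = 9·(2π^3/3); ∫ 2·3·(4)·x dx = 0 (odd integrand); ∫ 4^2 dx = 16·2π.
So (1/(2π)) ∫_{-π}^{π} (3x + 4)^2 dx = 9π^2/3 + 16 = 3π^2 + 16.
Parseval ⇒ Σ |c_n|^2 = 3π^2 + 16.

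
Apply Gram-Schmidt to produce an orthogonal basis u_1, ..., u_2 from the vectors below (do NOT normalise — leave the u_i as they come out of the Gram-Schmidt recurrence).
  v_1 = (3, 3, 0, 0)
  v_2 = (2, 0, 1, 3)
Orthogonal basis:
  u_1 = (3, 3, 0, 0)
  u_2 = (1, -1, 1, 3)

Apply the Gram-Schmidt recurrence
  u_1 = v_1
  u_i = v_i − Σ_{j<i} ((v_i · u_j) / (u_j · u_j)) · u_j.

Step by step this gives:
  u_1 = (3, 3, 0, 0)
  u_2 = (1, -1, 1, 3)

Orthogonality check:
  u_2 · u_1 = 0 (should be 0)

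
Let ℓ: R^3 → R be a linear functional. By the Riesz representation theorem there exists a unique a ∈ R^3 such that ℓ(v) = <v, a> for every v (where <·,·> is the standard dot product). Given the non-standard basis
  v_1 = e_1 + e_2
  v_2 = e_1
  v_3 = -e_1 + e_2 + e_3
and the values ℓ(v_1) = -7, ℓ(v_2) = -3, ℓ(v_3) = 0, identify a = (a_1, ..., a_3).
a = (-3, -4, 1)

Write a = (a_1, ..., a_3) in the standard basis. For each basis vector v_i, ℓ(v_i) = <v_i, a> is a linear equation in the a_j's. Collect the n equations into a matrix system V a = ℓ, where row i of V is v_i (expressed in the standard basis). Since V is invertible (lower-triangular with 1s on the diagonal, up to permutation), solve by back-substitution:
  V =
[[1, 1, 0],
 [1, 0, 0],
 [-1, 1, 1]]
  V a = (-7, -3, 0)
Solving gives a = (-3, -4, 1).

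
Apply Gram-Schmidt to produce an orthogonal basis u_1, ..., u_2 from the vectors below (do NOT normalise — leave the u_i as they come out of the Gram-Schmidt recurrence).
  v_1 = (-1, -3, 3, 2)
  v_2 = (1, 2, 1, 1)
Orthogonal basis:
  u_1 = (-1, -3, 3, 2)
  u_2 = (21/23, 40/23, 29/23, 27/23)

Apply the Gram-Schmidt recurrence
  u_1 = v_1
  u_i = v_i − Σ_{j<i} ((v_i · u_j) / (u_j · u_j)) · u_j.

Step by step this gives:
  u_1 = (-1, -3, 3, 2)
  u_2 = (21/23, 40/23, 29/23, 27/23)

Orthogonality check:
  u_2 · u_1 = 0 (should be 0)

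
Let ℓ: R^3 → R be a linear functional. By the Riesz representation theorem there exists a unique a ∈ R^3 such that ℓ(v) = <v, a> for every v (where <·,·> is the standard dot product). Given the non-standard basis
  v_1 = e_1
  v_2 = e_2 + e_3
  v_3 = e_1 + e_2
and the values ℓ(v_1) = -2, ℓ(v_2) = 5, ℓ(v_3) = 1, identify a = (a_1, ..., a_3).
a = (-2, 3, 2)

Write a = (a_1, ..., a_3) in the standard basis. For each basis vector v_i, ℓ(v_i) = <v_i, a> is a linear equation in the a_j's. Collect the n equations into a matrix system V a = ℓ, where row i of V is v_i (expressed in the standard basis). Since V is invertible (lower-triangular with 1s on the diagonal, up to permutation), solve by back-substitution:
  V =
[[1, 0, 0],
 [0, 1, 1],
 [1, 1, 0]]
  V a = (-2, 5, 1)
Solving gives a = (-2, 3, 2).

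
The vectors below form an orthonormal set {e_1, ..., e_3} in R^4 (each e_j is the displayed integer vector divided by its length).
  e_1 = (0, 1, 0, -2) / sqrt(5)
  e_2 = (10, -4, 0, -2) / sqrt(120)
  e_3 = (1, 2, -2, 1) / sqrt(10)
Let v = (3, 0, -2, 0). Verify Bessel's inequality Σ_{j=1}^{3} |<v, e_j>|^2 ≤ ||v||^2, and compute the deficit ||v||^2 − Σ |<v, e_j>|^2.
Σ |<v, e_j>|^2 = 62/5; ||v||^2 = 13; deficit = 3/5

Write each e_j = u_j / sqrt(<u_j, u_j>) where u_j is the displayed integer vector. Then <v, e_j> = <v, u_j> / sqrt(<u_j, u_j>), so |<v, e_j>|^2 = <v, u_j>^2 / <u_j, u_j>.
Coefficients: <v, e_1> = 0/sqrt(5), <v, e_2> = 30/sqrt(120), <v, e_3> = 7/sqrt(10).
Square and sum: Σ |<v, e_j>|^2 = 62/5.
Compute ||v||^2 = v·v = 13.
Deficit = 13 − 62/5 = 3/5 ≥ 0, confirming Bessel's inequality. (The deficit equals ||v − Σ <v,e_j> e_j||^2, the squared distance from v to span{e_j}.)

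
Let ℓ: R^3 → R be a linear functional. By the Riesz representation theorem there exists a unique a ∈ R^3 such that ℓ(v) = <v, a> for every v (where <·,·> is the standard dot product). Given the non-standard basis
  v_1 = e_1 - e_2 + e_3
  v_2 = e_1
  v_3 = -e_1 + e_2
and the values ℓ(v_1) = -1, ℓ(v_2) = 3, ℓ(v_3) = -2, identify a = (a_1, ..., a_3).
a = (3, 1, -3)

Write a = (a_1, ..., a_3) in the standard basis. For each basis vector v_i, ℓ(v_i) = <v_i, a> is a linear equation in the a_j's. Collect the n equations into a matrix system V a = ℓ, where row i of V is v_i (expressed in the standard basis). Since V is invertible (lower-triangular with 1s on the diagonal, up to permutation), solve by back-substitution:
  V =
[[1, -1, 1],
 [1, 0, 0],
 [-1, 1, 0]]
  V a = (-1, 3, -2)
Solving gives a = (3, 1, -3).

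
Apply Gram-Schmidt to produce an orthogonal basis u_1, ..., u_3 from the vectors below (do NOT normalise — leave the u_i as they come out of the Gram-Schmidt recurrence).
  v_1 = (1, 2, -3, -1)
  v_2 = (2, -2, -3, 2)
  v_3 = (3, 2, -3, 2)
Orthogonal basis:
  u_1 = (1, 2, -3, -1)
  u_2 = (5/3, -8/3, -2, 7/3)
  u_3 = (341/290, 226/145, 126/145, 489/290)

Apply the Gram-Schmidt recurrence
  u_1 = v_1
  u_i = v_i − Σ_{j<i} ((v_i · u_j) / (u_j · u_j)) · u_j.

Step by step this gives:
  u_1 = (1, 2, -3, -1)
  u_2 = (5/3, -8/3, -2, 7/3)
  u_3 = (341/290, 226/145, 126/145, 489/290)

Orthogonality check:
  u_2 · u_1 = 0 (should be 0)
  u_3 · u_1 = 0 (should be 0)
  u_3 · u_2 = 0 (should be 0)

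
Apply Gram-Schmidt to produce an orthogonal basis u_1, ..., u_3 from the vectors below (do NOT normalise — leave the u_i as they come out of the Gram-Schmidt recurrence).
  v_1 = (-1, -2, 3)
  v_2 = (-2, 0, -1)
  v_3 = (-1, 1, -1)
Orthogonal basis:
  u_1 = (-1, -2, 3)
  u_2 = (-29/14, -1/7, -11/14)
  u_3 = (-10/69, 35/69, 20/69)

Apply the Gram-Schmidt recurrence
  u_1 = v_1
  u_i = v_i − Σ_{j<i} ((v_i · u_j) / (u_j · u_j)) · u_j.

Step by step this gives:
  u_1 = (-1, -2, 3)
  u_2 = (-29/14, -1/7, -11/14)
  u_3 = (-10/69, 35/69, 20/69)

Orthogonality check:
  u_2 · u_1 = 0 (should be 0)
  u_3 · u_1 = 0 (should be 0)
  u_3 · u_2 = 0 (should be 0)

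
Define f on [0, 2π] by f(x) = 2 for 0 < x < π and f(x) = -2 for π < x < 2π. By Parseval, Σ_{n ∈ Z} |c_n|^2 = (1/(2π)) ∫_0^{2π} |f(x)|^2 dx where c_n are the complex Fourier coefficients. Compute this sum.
Σ |c_n|^2 = 4

Parseval equates the L^2 energy of f (normalised by 1/(2π)) with the ℓ^2 sum of its Fourier coefficients: (1/(2π)) ∫_0^{2π} |f|^2 = Σ |c_n|^2.
Compute the left side: (1/(2π)) [∫_0^π 2^2 dx + ∫_π^{2π} (-2)^2 dx] = (1/(2π)) · (4π + 4π) = (4 + 4)/2 = 4.
So Σ_{n ∈ Z} |c_n|^2 = 4.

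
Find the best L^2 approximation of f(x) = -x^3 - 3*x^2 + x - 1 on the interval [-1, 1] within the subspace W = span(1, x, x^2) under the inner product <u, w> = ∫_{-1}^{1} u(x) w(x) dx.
g(x) = -3*x^2 + 2*x/5 - 1

The best approximation g ∈ W is the orthogonal projection of f onto W. Writing g = a_0 + a_1 x + a_2 x^2, the coefficients solve the normal equations G · a = b where
  G_{ij} = <φ_i, φ_j> and b_i = <f, φ_i>, with φ_0 = 1, φ_1 = x, φ_2 = x^2.
G =
  [2, 0, 2/3]
  [0, 2/3, 0]
  [2/3, 0, 2/5],
b = (-4, 4/15, -28/15).
Solving gives a_0 = -1, a_1 = 2/5, a_2 = -3, so
  g(x) = -3*x^2 + 2*x/5 - 1.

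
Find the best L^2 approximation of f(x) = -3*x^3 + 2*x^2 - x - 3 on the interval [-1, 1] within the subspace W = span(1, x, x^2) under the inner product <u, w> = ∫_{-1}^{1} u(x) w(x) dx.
g(x) = 2*x^2 - 14*x/5 - 3

The best approximation g ∈ W is the orthogonal projection of f onto W. Writing g = a_0 + a_1 x + a_2 x^2, the coefficients solve the normal equations G · a = b where
  G_{ij} = <φ_i, φ_j> and b_i = <f, φ_i>, with φ_0 = 1, φ_1 = x, φ_2 = x^2.
G =
  [2, 0, 2/3]
  [0, 2/3, 0]
  [2/3, 0, 2/5],
b = (-14/3, -28/15, -6/5).
Solving gives a_0 = -3, a_1 = -14/5, a_2 = 2, so
  g(x) = 2*x^2 - 14*x/5 - 3.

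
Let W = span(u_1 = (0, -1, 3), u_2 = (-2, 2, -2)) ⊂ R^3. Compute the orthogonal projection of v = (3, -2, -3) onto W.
proj_W(v) = (24/7, -19/14, -39/14)

Set up U = [u_1 | ... | u_2] ∈ R^(3×2). The projector onto W = col(U) is P = U (U^T U)^(-1) U^T.
Compute U^T U =
  [10, -8]
  [-8, 12],
and U^T v = (-7, -4).
Solve U^T U · c = U^T v for the coefficients: c = (-29/14, -12/7). The projection is proj_W(v) = U c.
Check: (v - proj_W(v)) · u_1 = 0  (should be 0).
Check: (v - proj_W(v)) · u_2 = 0  (should be 0).
Result: proj_W(v) = (24/7, -19/14, -39/14).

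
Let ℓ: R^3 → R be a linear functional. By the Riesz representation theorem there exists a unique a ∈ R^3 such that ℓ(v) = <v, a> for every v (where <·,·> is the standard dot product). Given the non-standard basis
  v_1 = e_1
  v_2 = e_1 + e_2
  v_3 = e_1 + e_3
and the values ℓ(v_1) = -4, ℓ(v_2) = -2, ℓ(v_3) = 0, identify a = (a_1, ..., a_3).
a = (-4, 2, 4)

Write a = (a_1, ..., a_3) in the standard basis. For each basis vector v_i, ℓ(v_i) = <v_i, a> is a linear equation in the a_j's. Collect the n equations into a matrix system V a = ℓ, where row i of V is v_i (expressed in the standard basis). Since V is invertible (lower-triangular with 1s on the diagonal, up to permutation), solve by back-substitution:
  V =
[[1, 0, 0],
 [1, 1, 0],
 [1, 0, 1]]
  V a = (-4, -2, 0)
Solving gives a = (-4, 2, 4).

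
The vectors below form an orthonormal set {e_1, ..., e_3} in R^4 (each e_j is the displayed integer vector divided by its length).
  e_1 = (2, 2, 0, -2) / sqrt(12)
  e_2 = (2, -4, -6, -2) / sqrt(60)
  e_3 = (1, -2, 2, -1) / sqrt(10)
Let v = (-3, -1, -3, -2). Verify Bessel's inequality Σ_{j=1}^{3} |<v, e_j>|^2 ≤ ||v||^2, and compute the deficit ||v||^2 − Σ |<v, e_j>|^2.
Σ |<v, e_j>|^2 = 21/2; ||v||^2 = 23; deficit = 25/2

Write each e_j = u_j / sqrt(<u_j, u_j>) where u_j is the displayed integer vector. Then <v, e_j> = <v, u_j> / sqrt(<u_j, u_j>), so |<v, e_j>|^2 = <v, u_j>^2 / <u_j, u_j>.
Coefficients: <v, e_1> = -4/sqrt(12), <v, e_2> = 20/sqrt(60), <v, e_3> = -5/sqrt(10).
Square and sum: Σ |<v, e_j>|^2 = 21/2.
Compute ||v||^2 = v·v = 23.
Deficit = 23 − 21/2 = 25/2 ≥ 0, confirming Bessel's inequality. (The deficit equals ||v − Σ <v,e_j> e_j||^2, the squared distance from v to span{e_j}.)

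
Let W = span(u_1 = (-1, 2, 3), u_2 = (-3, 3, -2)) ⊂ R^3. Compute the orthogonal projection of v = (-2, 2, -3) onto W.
proj_W(v) = (-51/23, 543/299, -882/299)

Set up U = [u_1 | ... | u_2] ∈ R^(3×2). The projector onto W = col(U) is P = U (U^T U)^(-1) U^T.
Compute U^T U =
  [14, 3]
  [3, 22],
and U^T v = (-3, 18).
Solve U^T U · c = U^T v for the coefficients: c = (-120/299, 261/299). The projection is proj_W(v) = U c.
Check: (v - proj_W(v)) · u_1 = 0  (should be 0).
Check: (v - proj_W(v)) · u_2 = 0  (should be 0).
Result: proj_W(v) = (-51/23, 543/299, -882/299).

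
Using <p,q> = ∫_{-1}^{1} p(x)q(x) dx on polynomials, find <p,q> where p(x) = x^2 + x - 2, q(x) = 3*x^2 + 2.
<p,q> = -142/15

Expand the product: p(x)·q(x) = 3*x^4 + 3*x^3 - 4*x^2 + 2*x - 4.
∫_{-1}^{1} of each monomial x^k gives [2/(k+1) if k even, 0 if k odd]. Integrating term-by-term (or equivalently evaluating the antiderivative F(x) = 3*x^5/5 + 3*x^4/4 - 4*x^3/3 + x^2 - 4*x at the endpoints):
  F(1) − F(−1) = -179/60 − (389/60) = -142/15.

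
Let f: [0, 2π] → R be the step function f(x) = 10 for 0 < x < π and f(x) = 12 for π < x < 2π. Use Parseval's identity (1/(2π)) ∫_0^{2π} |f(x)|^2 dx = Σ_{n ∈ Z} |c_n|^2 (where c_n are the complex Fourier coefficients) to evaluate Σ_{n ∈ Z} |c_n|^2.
Σ |c_n|^2 = 122

Parseval equates the L^2 energy of f (normalised by 1/(2π)) with the ℓ^2 sum of its Fourier coefficients: (1/(2π)) ∫_0^{2π} |f|^2 = Σ |c_n|^2.
Compute the left side: (1/(2π)) [∫_0^π 10^2 dx + ∫_π^{2π} 12^2 dx] = (1/(2π)) · (100π + 144π) = (100 + 144)/2 = 122.
So Σ_{n ∈ Z} |c_n|^2 = 122.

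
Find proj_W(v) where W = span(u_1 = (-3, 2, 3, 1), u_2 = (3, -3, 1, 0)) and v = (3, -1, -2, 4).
proj_W(v) = (603/293, -476/293, -307/293, -127/293)

Set up U = [u_1 | ... | u_2] ∈ R^(4×2). The projector onto W = col(U) is P = U (U^T U)^(-1) U^T.
Compute U^T U =
  [23, -12]
  [-12, 19],
and U^T v = (-13, 10).
Solve U^T U · c = U^T v for the coefficients: c = (-127/293, 74/293). The projection is proj_W(v) = U c.
Check: (v - proj_W(v)) · u_1 = 0  (should be 0).
Check: (v - proj_W(v)) · u_2 = 0  (should be 0).
Result: proj_W(v) = (603/293, -476/293, -307/293, -127/293).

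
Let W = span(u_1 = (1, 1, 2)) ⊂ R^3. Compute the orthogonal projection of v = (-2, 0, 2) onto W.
proj_W(v) = (1/3, 1/3, 2/3)

Set up U = [u_1 | ... | u_1] ∈ R^(3×1). The projector onto W = col(U) is P = U (U^T U)^(-1) U^T.
Compute U^T U =
  [6],
and U^T v = (2).
Solve U^T U · c = U^T v for the coefficients: c = (1/3). The projection is proj_W(v) = U c.
Check: (v - proj_W(v)) · u_1 = 0  (should be 0).
Result: proj_W(v) = (1/3, 1/3, 2/3).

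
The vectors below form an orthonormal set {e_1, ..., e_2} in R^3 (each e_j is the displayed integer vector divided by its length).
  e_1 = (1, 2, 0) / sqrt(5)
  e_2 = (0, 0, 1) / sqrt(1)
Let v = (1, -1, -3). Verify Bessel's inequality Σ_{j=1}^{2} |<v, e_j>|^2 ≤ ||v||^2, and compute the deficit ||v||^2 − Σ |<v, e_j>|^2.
Σ |<v, e_j>|^2 = 46/5; ||v||^2 = 11; deficit = 9/5

Write each e_j = u_j / sqrt(<u_j, u_j>) where u_j is the displayed integer vector. Then <v, e_j> = <v, u_j> / sqrt(<u_j, u_j>), so |<v, e_j>|^2 = <v, u_j>^2 / <u_j, u_j>.
Coefficients: <v, e_1> = -1/sqrt(5), <v, e_2> = -3/sqrt(1).
Square and sum: Σ |<v, e_j>|^2 = 46/5.
Compute ||v||^2 = v·v = 11.
Deficit = 11 − 46/5 = 9/5 ≥ 0, confirming Bessel's inequality. (The deficit equals ||v − Σ <v,e_j> e_j||^2, the squared distance from v to span{e_j}.)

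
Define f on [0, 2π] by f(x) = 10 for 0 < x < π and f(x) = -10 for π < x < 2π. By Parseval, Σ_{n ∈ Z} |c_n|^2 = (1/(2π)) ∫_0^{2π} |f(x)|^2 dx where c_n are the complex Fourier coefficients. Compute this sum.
Σ |c_n|^2 = 100

Parseval equates the L^2 energy of f (normalised by 1/(2π)) with the ℓ^2 sum of its Fourier coefficients: (1/(2π)) ∫_0^{2π} |f|^2 = Σ |c_n|^2.
Compute the left side: (1/(2π)) [∫_0^π 10^2 dx + ∫_π^{2π} (-10)^2 dx] = (1/(2π)) · (100π + 100π) = (100 + 100)/2 = 100.
So Σ_{n ∈ Z} |c_n|^2 = 100.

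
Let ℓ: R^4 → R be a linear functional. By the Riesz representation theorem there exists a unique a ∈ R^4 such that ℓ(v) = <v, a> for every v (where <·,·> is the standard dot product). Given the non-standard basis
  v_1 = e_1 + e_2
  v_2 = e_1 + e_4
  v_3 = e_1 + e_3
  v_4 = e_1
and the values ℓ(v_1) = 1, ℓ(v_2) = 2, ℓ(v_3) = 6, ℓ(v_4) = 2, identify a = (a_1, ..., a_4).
a = (2, -1, 4, 0)

Write a = (a_1, ..., a_4) in the standard basis. For each basis vector v_i, ℓ(v_i) = <v_i, a> is a linear equation in the a_j's. Collect the n equations into a matrix system V a = ℓ, where row i of V is v_i (expressed in the standard basis). Since V is invertible (lower-triangular with 1s on the diagonal, up to permutation), solve by back-substitution:
  V =
[[1, 1, 0, 0],
 [1, 0, 0, 1],
 [1, 0, 1, 0],
 [1, 0, 0, 0]]
  V a = (1, 2, 6, 2)
Solving gives a = (2, -1, 4, 0).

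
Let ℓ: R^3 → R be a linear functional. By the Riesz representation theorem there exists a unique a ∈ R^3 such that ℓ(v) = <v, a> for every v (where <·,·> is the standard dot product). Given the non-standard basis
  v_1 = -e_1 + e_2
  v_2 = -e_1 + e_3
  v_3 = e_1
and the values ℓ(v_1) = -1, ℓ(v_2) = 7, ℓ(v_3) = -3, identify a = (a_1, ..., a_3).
a = (-3, -4, 4)

Write a = (a_1, ..., a_3) in the standard basis. For each basis vector v_i, ℓ(v_i) = <v_i, a> is a linear equation in the a_j's. Collect the n equations into a matrix system V a = ℓ, where row i of V is v_i (expressed in the standard basis). Since V is invertible (lower-triangular with 1s on the diagonal, up to permutation), solve by back-substitution:
  V =
[[-1, 1, 0],
 [-1, 0, 1],
 [1, 0, 0]]
  V a = (-1, 7, -3)
Solving gives a = (-3, -4, 4).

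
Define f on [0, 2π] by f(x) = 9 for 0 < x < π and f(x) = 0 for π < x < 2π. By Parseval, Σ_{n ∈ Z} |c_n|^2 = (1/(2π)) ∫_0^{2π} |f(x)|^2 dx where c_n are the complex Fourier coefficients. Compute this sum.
Σ |c_n|^2 = 81/2

Parseval equates the L^2 energy of f (normalised by 1/(2π)) with the ℓ^2 sum of its Fourier coefficients: (1/(2π)) ∫_0^{2π} |f|^2 = Σ |c_n|^2.
Compute the left side: (1/(2π)) [∫_0^π 9^2 dx + ∫_π^{2π} 0^2 dx] = (1/(2π)) · (81π + 0π) = (81 + 0)/2 = 81/2.
So Σ_{n ∈ Z} |c_n|^2 = 81/2.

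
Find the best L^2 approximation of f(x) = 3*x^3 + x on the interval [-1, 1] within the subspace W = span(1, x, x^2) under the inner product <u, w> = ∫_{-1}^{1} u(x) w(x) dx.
g(x) = 14*x/5

The best approximation g ∈ W is the orthogonal projection of f onto W. Writing g = a_0 + a_1 x + a_2 x^2, the coefficients solve the normal equations G · a = b where
  G_{ij} = <φ_i, φ_j> and b_i = <f, φ_i>, with φ_0 = 1, φ_1 = x, φ_2 = x^2.
G =
  [2, 0, 2/3]
  [0, 2/3, 0]
  [2/3, 0, 2/5],
b = (0, 28/15, 0).
Solving gives a_0 = 0, a_1 = 14/5, a_2 = 0, so
  g(x) = 14*x/5.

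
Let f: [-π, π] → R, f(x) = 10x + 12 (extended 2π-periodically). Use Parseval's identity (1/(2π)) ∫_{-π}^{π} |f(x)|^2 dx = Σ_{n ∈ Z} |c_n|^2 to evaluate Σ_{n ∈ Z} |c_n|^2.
Σ |c_n|^2 = 100π^2/3 + 144

Expand and integrate term by term over [-π, π]:
  ∫ (10x)^2 dx = 100·(2π^3/3); ∫ 2·10·(12)·x dx = 0 (odd integrand); ∫ 12^2 dx = 144·2π.
So (1/(2π)) ∫_{-π}^{π} (10x + 12)^2 dx = 100π^2/3 + 144 = 100π^2/3 + 144.
Parseval ⇒ Σ |c_n|^2 = 100π^2/3 + 144.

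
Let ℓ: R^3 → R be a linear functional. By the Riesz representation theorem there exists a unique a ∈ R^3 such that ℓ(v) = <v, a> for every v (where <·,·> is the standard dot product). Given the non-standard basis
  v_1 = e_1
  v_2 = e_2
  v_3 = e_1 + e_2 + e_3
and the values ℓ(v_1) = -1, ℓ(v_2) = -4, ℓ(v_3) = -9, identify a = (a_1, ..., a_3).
a = (-1, -4, -4)

Write a = (a_1, ..., a_3) in the standard basis. For each basis vector v_i, ℓ(v_i) = <v_i, a> is a linear equation in the a_j's. Collect the n equations into a matrix system V a = ℓ, where row i of V is v_i (expressed in the standard basis). Since V is invertible (lower-triangular with 1s on the diagonal, up to permutation), solve by back-substitution:
  V =
[[1, 0, 0],
 [0, 1, 0],
 [1, 1, 1]]
  V a = (-1, -4, -9)
Solving gives a = (-1, -4, -4).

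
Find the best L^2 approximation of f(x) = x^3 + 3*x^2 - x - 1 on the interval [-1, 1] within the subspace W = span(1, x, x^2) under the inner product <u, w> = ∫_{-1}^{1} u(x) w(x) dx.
g(x) = 3*x^2 - 2*x/5 - 1

The best approximation g ∈ W is the orthogonal projection of f onto W. Writing g = a_0 + a_1 x + a_2 x^2, the coefficients solve the normal equations G · a = b where
  G_{ij} = <φ_i, φ_j> and b_i = <f, φ_i>, with φ_0 = 1, φ_1 = x, φ_2 = x^2.
G =
  [2, 0, 2/3]
  [0, 2/3, 0]
  [2/3, 0, 2/5],
b = (0, -4/15, 8/15).
Solving gives a_0 = -1, a_1 = -2/5, a_2 = 3, so
  g(x) = 3*x^2 - 2*x/5 - 1.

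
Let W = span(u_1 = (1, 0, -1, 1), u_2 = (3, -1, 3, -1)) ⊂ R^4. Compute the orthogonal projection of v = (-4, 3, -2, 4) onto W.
proj_W(v) = (-204/59, 73/59, -234/59, 88/59)

Set up U = [u_1 | ... | u_2] ∈ R^(4×2). The projector onto W = col(U) is P = U (U^T U)^(-1) U^T.
Compute U^T U =
  [3, -1]
  [-1, 20],
and U^T v = (2, -25).
Solve U^T U · c = U^T v for the coefficients: c = (15/59, -73/59). The projection is proj_W(v) = U c.
Check: (v - proj_W(v)) · u_1 = 0  (should be 0).
Check: (v - proj_W(v)) · u_2 = 0  (should be 0).
Result: proj_W(v) = (-204/59, 73/59, -234/59, 88/59).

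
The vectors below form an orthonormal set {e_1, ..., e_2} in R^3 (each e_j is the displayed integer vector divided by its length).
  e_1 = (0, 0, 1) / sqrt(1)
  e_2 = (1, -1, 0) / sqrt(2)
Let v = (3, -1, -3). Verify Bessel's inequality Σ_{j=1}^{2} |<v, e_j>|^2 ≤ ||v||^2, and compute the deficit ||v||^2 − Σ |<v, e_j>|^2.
Σ |<v, e_j>|^2 = 17; ||v||^2 = 19; deficit = 2

Write each e_j = u_j / sqrt(<u_j, u_j>) where u_j is the displayed integer vector. Then <v, e_j> = <v, u_j> / sqrt(<u_j, u_j>), so |<v, e_j>|^2 = <v, u_j>^2 / <u_j, u_j>.
Coefficients: <v, e_1> = -3/sqrt(1), <v, e_2> = 4/sqrt(2).
Square and sum: Σ |<v, e_j>|^2 = 17.
Compute ||v||^2 = v·v = 19.
Deficit = 19 − 17 = 2 ≥ 0, confirming Bessel's inequality. (The deficit equals ||v − Σ <v,e_j> e_j||^2, the squared distance from v to span{e_j}.)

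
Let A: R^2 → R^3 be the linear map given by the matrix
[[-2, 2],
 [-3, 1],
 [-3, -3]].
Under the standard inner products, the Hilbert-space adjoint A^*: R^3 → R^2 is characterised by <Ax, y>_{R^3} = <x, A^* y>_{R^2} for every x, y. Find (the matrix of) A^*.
A^* = A^T =
[[-2, -3, -3],
 [2, 1, -3]]

For real matrices with standard dot products, the defining identity <Ax, y> = <x, A^* y> gives (Ax)^T y = x^T (A^*) y, i.e. x^T A^T y = x^T (A^*) y. Since this holds for all x, y, we must have A^* = A^T. Therefore
A^* =
[[-2, -3, -3],
 [2, 1, -3]].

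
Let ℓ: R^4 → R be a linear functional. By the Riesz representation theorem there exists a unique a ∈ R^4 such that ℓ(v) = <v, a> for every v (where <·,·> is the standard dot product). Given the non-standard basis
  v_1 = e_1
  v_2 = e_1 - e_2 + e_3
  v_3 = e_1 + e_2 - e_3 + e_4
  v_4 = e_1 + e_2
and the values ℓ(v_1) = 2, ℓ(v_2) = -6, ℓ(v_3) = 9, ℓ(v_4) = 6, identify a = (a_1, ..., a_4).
a = (2, 4, -4, -1)

Write a = (a_1, ..., a_4) in the standard basis. For each basis vector v_i, ℓ(v_i) = <v_i, a> is a linear equation in the a_j's. Collect the n equations into a matrix system V a = ℓ, where row i of V is v_i (expressed in the standard basis). Since V is invertible (lower-triangular with 1s on the diagonal, up to permutation), solve by back-substitution:
  V =
[[1, 0, 0, 0],
 [1, -1, 1, 0],
 [1, 1, -1, 1],
 [1, 1, 0, 0]]
  V a = (2, -6, 9, 6)
Solving gives a = (2, 4, -4, -1).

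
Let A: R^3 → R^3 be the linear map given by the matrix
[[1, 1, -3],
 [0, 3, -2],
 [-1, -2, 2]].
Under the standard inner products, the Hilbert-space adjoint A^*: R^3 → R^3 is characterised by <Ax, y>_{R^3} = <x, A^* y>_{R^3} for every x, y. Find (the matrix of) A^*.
A^* = A^T =
[[1, 0, -1],
 [1, 3, -2],
 [-3, -2, 2]]

For real matrices with standard dot products, the defining identity <Ax, y> = <x, A^* y> gives (Ax)^T y = x^T (A^*) y, i.e. x^T A^T y = x^T (A^*) y. Since this holds for all x, y, we must have A^* = A^T. Therefore
A^* =
[[1, 0, -1],
 [1, 3, -2],
 [-3, -2, 2]].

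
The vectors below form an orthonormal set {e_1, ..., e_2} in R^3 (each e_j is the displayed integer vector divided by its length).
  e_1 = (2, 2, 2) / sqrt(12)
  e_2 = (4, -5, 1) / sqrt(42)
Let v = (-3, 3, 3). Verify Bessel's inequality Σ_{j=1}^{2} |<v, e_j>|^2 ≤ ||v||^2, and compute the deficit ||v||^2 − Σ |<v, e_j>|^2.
Σ |<v, e_j>|^2 = 117/7; ||v||^2 = 27; deficit = 72/7

Write each e_j = u_j / sqrt(<u_j, u_j>) where u_j is the displayed integer vector. Then <v, e_j> = <v, u_j> / sqrt(<u_j, u_j>), so |<v, e_j>|^2 = <v, u_j>^2 / <u_j, u_j>.
Coefficients: <v, e_1> = 6/sqrt(12), <v, e_2> = -24/sqrt(42).
Square and sum: Σ |<v, e_j>|^2 = 117/7.
Compute ||v||^2 = v·v = 27.
Deficit = 27 − 117/7 = 72/7 ≥ 0, confirming Bessel's inequality. (The deficit equals ||v − Σ <v,e_j> e_j||^2, the squared distance from v to span{e_j}.)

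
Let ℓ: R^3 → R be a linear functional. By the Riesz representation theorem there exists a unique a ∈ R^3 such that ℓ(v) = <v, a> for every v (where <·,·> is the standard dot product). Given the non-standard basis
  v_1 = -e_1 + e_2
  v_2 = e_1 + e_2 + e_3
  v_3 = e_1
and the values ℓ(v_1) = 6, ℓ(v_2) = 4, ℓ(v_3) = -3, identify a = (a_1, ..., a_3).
a = (-3, 3, 4)

Write a = (a_1, ..., a_3) in the standard basis. For each basis vector v_i, ℓ(v_i) = <v_i, a> is a linear equation in the a_j's. Collect the n equations into a matrix system V a = ℓ, where row i of V is v_i (expressed in the standard basis). Since V is invertible (lower-triangular with 1s on the diagonal, up to permutation), solve by back-substitution:
  V =
[[-1, 1, 0],
 [1, 1, 1],
 [1, 0, 0]]
  V a = (6, 4, -3)
Solving gives a = (-3, 3, 4).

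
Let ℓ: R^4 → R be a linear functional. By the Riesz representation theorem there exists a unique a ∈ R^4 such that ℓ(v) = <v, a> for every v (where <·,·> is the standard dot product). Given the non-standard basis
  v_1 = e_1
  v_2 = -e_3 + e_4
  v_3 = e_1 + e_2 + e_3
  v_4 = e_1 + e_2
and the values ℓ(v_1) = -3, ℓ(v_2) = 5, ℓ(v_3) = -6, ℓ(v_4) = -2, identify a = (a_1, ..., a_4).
a = (-3, 1, -4, 1)

Write a = (a_1, ..., a_4) in the standard basis. For each basis vector v_i, ℓ(v_i) = <v_i, a> is a linear equation in the a_j's. Collect the n equations into a matrix system V a = ℓ, where row i of V is v_i (expressed in the standard basis). Since V is invertible (lower-triangular with 1s on the diagonal, up to permutation), solve by back-substitution:
  V =
[[1, 0, 0, 0],
 [0, 0, -1, 1],
 [1, 1, 1, 0],
 [1, 1, 0, 0]]
  V a = (-3, 5, -6, -2)
Solving gives a = (-3, 1, -4, 1).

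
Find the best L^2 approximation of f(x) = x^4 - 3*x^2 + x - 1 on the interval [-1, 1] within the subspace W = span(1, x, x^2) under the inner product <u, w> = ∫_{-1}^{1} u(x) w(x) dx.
g(x) = -15*x^2/7 + x - 38/35

The best approximation g ∈ W is the orthogonal projection of f onto W. Writing g = a_0 + a_1 x + a_2 x^2, the coefficients solve the normal equations G · a = b where
  G_{ij} = <φ_i, φ_j> and b_i = <f, φ_i>, with φ_0 = 1, φ_1 = x, φ_2 = x^2.
G =
  [2, 0, 2/3]
  [0, 2/3, 0]
  [2/3, 0, 2/5],
b = (-18/5, 2/3, -166/105).
Solving gives a_0 = -38/35, a_1 = 1, a_2 = -15/7, so
  g(x) = -15*x^2/7 + x - 38/35.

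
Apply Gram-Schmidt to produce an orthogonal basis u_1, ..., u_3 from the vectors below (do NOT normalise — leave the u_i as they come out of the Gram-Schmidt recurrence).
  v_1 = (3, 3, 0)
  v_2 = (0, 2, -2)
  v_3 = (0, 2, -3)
Orthogonal basis:
  u_1 = (3, 3, 0)
  u_2 = (-1, 1, -2)
  u_3 = (1/3, -1/3, -1/3)

Apply the Gram-Schmidt recurrence
  u_1 = v_1
  u_i = v_i − Σ_{j<i} ((v_i · u_j) / (u_j · u_j)) · u_j.

Step by step this gives:
  u_1 = (3, 3, 0)
  u_2 = (-1, 1, -2)
  u_3 = (1/3, -1/3, -1/3)

Orthogonality check:
  u_2 · u_1 = 0 (should be 0)
  u_3 · u_1 = 0 (should be 0)
  u_3 · u_2 = 0 (should be 0)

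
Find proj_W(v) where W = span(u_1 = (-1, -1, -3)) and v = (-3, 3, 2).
proj_W(v) = (6/11, 6/11, 18/11)

Set up U = [u_1 | ... | u_1] ∈ R^(3×1). The projector onto W = col(U) is P = U (U^T U)^(-1) U^T.
Compute U^T U =
  [11],
and U^T v = (-6).
Solve U^T U · c = U^T v for the coefficients: c = (-6/11). The projection is proj_W(v) = U c.
Check: (v - proj_W(v)) · u_1 = 0  (should be 0).
Result: proj_W(v) = (6/11, 6/11, 18/11).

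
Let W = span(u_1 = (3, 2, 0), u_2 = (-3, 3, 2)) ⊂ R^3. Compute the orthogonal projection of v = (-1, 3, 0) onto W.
proj_W(v) = (-189/277, 699/277, 330/277)

Set up U = [u_1 | ... | u_2] ∈ R^(3×2). The projector onto W = col(U) is P = U (U^T U)^(-1) U^T.
Compute U^T U =
  [13, -3]
  [-3, 22],
and U^T v = (3, 12).
Solve U^T U · c = U^T v for the coefficients: c = (102/277, 165/277). The projection is proj_W(v) = U c.
Check: (v - proj_W(v)) · u_1 = 0  (should be 0).
Check: (v - proj_W(v)) · u_2 = 0  (should be 0).
Result: proj_W(v) = (-189/277, 699/277, 330/277).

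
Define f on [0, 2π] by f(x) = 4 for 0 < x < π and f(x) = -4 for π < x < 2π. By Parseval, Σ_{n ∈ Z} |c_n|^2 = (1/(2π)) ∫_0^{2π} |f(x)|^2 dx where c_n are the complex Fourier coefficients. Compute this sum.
Σ |c_n|^2 = 16

Parseval equates the L^2 energy of f (normalised by 1/(2π)) with the ℓ^2 sum of its Fourier coefficients: (1/(2π)) ∫_0^{2π} |f|^2 = Σ |c_n|^2.
Compute the left side: (1/(2π)) [∫_0^π 4^2 dx + ∫_π^{2π} (-4)^2 dx] = (1/(2π)) · (16π + 16π) = (16 + 16)/2 = 16.
So Σ_{n ∈ Z} |c_n|^2 = 16.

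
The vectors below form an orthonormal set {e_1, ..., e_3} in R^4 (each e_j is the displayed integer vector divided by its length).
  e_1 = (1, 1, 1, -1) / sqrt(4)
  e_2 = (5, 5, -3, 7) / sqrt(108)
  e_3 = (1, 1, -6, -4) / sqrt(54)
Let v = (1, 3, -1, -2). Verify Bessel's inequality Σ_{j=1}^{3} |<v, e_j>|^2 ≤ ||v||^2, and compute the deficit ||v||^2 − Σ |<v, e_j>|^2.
Σ |<v, e_j>|^2 = 13; ||v||^2 = 15; deficit = 2

Write each e_j = u_j / sqrt(<u_j, u_j>) where u_j is the displayed integer vector. Then <v, e_j> = <v, u_j> / sqrt(<u_j, u_j>), so |<v, e_j>|^2 = <v, u_j>^2 / <u_j, u_j>.
Coefficients: <v, e_1> = 5/sqrt(4), <v, e_2> = 9/sqrt(108), <v, e_3> = 18/sqrt(54).
Square and sum: Σ |<v, e_j>|^2 = 13.
Compute ||v||^2 = v·v = 15.
Deficit = 15 − 13 = 2 ≥ 0, confirming Bessel's inequality. (The deficit equals ||v − Σ <v,e_j> e_j||^2, the squared distance from v to span{e_j}.)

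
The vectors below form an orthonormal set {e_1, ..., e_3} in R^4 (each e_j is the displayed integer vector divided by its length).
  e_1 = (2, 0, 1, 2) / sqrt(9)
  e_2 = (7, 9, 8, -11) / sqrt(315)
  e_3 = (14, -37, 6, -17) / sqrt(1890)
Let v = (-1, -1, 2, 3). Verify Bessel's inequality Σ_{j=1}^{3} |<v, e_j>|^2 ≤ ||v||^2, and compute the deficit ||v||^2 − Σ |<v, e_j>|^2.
Σ |<v, e_j>|^2 = 205/27; ||v||^2 = 15; deficit = 200/27

Write each e_j = u_j / sqrt(<u_j, u_j>) where u_j is the displayed integer vector. Then <v, e_j> = <v, u_j> / sqrt(<u_j, u_j>), so |<v, e_j>|^2 = <v, u_j>^2 / <u_j, u_j>.
Coefficients: <v, e_1> = 6/sqrt(9), <v, e_2> = -33/sqrt(315), <v, e_3> = -16/sqrt(1890).
Square and sum: Σ |<v, e_j>|^2 = 205/27.
Compute ||v||^2 = v·v = 15.
Deficit = 15 − 205/27 = 200/27 ≥ 0, confirming Bessel's inequality. (The deficit equals ||v − Σ <v,e_j> e_j||^2, the squared distance from v to span{e_j}.)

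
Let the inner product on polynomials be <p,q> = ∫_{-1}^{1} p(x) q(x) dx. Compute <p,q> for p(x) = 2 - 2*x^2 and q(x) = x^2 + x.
<p,q> = 8/15

Expand the product: p(x)·q(x) = -2*x^4 - 2*x^3 + 2*x^2 + 2*x.
∫_{-1}^{1} of each monomial x^k gives [2/(k+1) if k even, 0 if k odd]. Integrating term-by-term (or equivalently evaluating the antiderivative F(x) = -2*x^5/5 - x^4/2 + 2*x^3/3 + x^2 at the endpoints):
  F(1) − F(−1) = 23/30 − (7/30) = 8/15.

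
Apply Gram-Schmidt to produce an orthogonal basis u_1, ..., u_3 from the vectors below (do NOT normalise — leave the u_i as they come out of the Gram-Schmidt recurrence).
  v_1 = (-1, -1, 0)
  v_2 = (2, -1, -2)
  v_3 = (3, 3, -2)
Orthogonal basis:
  u_1 = (-1, -1, 0)
  u_2 = (3/2, -3/2, -2)
  u_3 = (-12/17, 12/17, -18/17)

Apply the Gram-Schmidt recurrence
  u_1 = v_1
  u_i = v_i − Σ_{j<i} ((v_i · u_j) / (u_j · u_j)) · u_j.

Step by step this gives:
  u_1 = (-1, -1, 0)
  u_2 = (3/2, -3/2, -2)
  u_3 = (-12/17, 12/17, -18/17)

Orthogonality check:
  u_2 · u_1 = 0 (should be 0)
  u_3 · u_1 = 0 (should be 0)
  u_3 · u_2 = 0 (should be 0)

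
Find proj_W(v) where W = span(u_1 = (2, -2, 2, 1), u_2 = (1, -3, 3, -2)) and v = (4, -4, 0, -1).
proj_W(v) = (312/155, -84/31, 84/31, 21/155)

Set up U = [u_1 | ... | u_2] ∈ R^(4×2). The projector onto W = col(U) is P = U (U^T U)^(-1) U^T.
Compute U^T U =
  [13, 12]
  [12, 23],
and U^T v = (15, 18).
Solve U^T U · c = U^T v for the coefficients: c = (129/155, 54/155). The projection is proj_W(v) = U c.
Check: (v - proj_W(v)) · u_1 = 0  (should be 0).
Check: (v - proj_W(v)) · u_2 = 0  (should be 0).
Result: proj_W(v) = (312/155, -84/31, 84/31, 21/155).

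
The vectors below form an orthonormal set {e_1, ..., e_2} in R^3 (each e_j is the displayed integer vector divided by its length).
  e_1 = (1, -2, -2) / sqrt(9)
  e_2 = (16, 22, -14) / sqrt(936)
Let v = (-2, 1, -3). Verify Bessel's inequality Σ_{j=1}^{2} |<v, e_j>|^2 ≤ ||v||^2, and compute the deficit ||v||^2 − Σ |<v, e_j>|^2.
Σ |<v, e_j>|^2 = 20/13; ||v||^2 = 14; deficit = 162/13

Write each e_j = u_j / sqrt(<u_j, u_j>) where u_j is the displayed integer vector. Then <v, e_j> = <v, u_j> / sqrt(<u_j, u_j>), so |<v, e_j>|^2 = <v, u_j>^2 / <u_j, u_j>.
Coefficients: <v, e_1> = 2/sqrt(9), <v, e_2> = 32/sqrt(936).
Square and sum: Σ |<v, e_j>|^2 = 20/13.
Compute ||v||^2 = v·v = 14.
Deficit = 14 − 20/13 = 162/13 ≥ 0, confirming Bessel's inequality. (The deficit equals ||v − Σ <v,e_j> e_j||^2, the squared distance from v to span{e_j}.)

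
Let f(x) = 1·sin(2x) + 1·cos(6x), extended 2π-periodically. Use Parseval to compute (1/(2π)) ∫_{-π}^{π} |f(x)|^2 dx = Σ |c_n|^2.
Σ |c_n|^2 = 1

Expand |f|^2 and use orthogonality of {sin(nx), cos(mx)} on [-π, π]:
  ∫_{-π}^{π} sin(nx)^2 dx = π, ∫ cos(mx)^2 dx = π, and cross terms integrate to 0.
So ∫_{-π}^{π} f(x)^2 dx = 1^2 · π + 1^2 · π = (1 + 1)π.
Divide by 2π: (1 + 1)/2 = 1.
By Parseval, this equals Σ |c_n|^2.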